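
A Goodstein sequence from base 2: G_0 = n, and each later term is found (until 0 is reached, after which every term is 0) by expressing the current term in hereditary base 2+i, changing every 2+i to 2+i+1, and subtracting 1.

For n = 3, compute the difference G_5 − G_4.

-1

base 2: 3 = 2 + 1; at 3: 3 + 1 = 4; next = 3
base 3: 3 = 3; at 4: 4 = 4; next = 3
base 4: 3 = 3; at 5: 3 = 3; next = 2
base 5: 2 = 2; at 6: 2 = 2; next = 1
base 6: 1 = 1; at 7: 1 = 1; next = 0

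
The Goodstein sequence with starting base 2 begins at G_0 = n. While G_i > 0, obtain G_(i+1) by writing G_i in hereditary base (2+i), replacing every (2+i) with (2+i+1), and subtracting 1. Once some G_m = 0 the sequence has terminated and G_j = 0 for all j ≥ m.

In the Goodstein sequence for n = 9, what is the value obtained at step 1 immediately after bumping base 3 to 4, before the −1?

base 2: 9 = 2^(2 + 1) + 1; at 3: 3^(3 + 1) + 1 = 82; next = 81
base 3: 81 = 3^(3 + 1); at 4: 4^(4 + 1) = 1024; next = 1023

1024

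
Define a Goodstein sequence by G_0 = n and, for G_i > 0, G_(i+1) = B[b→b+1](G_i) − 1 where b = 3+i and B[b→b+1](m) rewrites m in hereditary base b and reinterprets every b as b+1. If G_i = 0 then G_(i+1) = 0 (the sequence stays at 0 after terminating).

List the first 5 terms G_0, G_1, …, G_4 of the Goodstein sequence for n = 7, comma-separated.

[0] 7 ≡ 2·3 + 1 (base 3). Lift 4: 9. −1: 8.
[1] 8 ≡ 2·4 (base 4). Lift 5: 10. −1: 9.
[2] 9 ≡ 5 + 4 (base 5). Lift 6: 10. −1: 9.
[3] 9 ≡ 6 + 3 (base 6). Lift 7: 10. −1: 9.

7, 8, 9, 9, 9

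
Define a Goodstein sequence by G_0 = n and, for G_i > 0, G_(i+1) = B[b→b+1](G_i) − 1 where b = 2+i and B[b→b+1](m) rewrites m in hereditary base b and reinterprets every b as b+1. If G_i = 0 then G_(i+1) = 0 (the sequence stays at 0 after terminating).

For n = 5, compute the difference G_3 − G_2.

212

G_0=5  [base 2] 2^2 + 1  →[2↦3]→  3^3 + 1 = 28  −1 ⇒ G_1=27
G_1=27  [base 3] 3^3  →[3↦4]→  4^4 = 256  −1 ⇒ G_2=255
G_2=255  [base 4] 3·4^3 + 3·4^2 + 3·4 + 3  →[4↦5]→  3·5^3 + 3·5^2 + 3·5 + 3 = 468  −1 ⇒ G_3=467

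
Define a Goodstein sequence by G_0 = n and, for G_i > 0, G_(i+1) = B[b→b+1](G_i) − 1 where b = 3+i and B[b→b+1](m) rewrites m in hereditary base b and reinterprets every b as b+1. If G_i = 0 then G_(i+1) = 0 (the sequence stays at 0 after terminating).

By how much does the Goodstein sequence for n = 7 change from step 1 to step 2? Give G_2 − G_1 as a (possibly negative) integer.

i=0: 7 = 2·3 + 1 (b=3); 3→4: 2·4 + 1 = 9; 9−1 = 8
i=1: 8 = 2·4 (b=4); 4→5: 2·5 = 10; 10−1 = 9

1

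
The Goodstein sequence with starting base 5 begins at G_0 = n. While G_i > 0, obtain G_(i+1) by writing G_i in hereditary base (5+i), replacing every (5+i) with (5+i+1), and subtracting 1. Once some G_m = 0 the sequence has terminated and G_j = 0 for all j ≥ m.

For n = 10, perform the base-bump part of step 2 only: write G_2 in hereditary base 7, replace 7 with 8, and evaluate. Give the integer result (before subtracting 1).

(0) 10|_5 = 2·5 ↦ 2·6|_6 = 12 ⇒ 11
(1) 11|_6 = 6 + 5 ↦ 7 + 5|_7 = 12 ⇒ 11
(2) 11|_7 = 7 + 4 ↦ 8 + 4|_8 = 12 ⇒ 11

12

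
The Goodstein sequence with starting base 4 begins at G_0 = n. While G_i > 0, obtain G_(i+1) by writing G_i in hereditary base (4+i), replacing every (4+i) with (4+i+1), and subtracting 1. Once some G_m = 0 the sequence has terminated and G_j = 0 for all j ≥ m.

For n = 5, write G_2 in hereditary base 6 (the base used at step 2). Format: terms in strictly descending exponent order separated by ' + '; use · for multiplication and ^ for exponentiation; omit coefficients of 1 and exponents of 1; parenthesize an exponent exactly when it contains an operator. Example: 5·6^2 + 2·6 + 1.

5

G_0 = 5. HB_4(5) = 4 + 1. Bump = 6. G_1 = 5.
G_1 = 5. HB_5(5) = 5. Bump = 6. G_2 = 5.
G_2 = 5. HB_6(5) = 5. Bump = 5. G_3 = 4.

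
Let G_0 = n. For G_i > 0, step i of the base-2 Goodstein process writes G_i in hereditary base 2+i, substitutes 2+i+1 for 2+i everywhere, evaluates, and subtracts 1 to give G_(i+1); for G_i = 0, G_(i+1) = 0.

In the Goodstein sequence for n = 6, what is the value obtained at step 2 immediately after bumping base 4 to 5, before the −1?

3126

step 0: 6 = 2^2 + 2; sub 3 for 2: 3^3 + 3; = 30; G_1 = 30−1 = 29
step 1: 29 = 3^3 + 2; sub 4 for 3: 4^4 + 2; = 258; G_2 = 258−1 = 257
step 2: 257 = 4^4 + 1; sub 5 for 4: 5^5 + 1; = 3126; G_3 = 3126−1 = 3125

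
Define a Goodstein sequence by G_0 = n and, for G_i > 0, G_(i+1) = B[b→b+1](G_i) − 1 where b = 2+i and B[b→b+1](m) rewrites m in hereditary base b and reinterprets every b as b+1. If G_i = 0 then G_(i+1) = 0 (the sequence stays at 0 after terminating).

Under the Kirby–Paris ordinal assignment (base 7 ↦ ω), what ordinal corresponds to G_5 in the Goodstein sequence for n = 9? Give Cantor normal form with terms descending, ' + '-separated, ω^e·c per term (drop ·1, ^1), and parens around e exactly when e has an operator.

ω^ω·3 + ω^3·3 + ω^2·3 + ω·3

base 2: 9 = 2^(2 + 1) + 1; at 3: 3^(3 + 1) + 1 = 82; next = 81
base 3: 81 = 3^(3 + 1); at 4: 4^(4 + 1) = 1024; next = 1023
base 4: 1023 = 3·4^4 + 3·4^3 + 3·4^2 + 3·4 + 3; at 5: 3·5^5 + 3·5^3 + 3·5^2 + 3·5 + 3 = 9843; next = 9842
base 5: 9842 = 3·5^5 + 3·5^3 + 3·5^2 + 3·5 + 2; at 6: 3·6^6 + 3·6^3 + 3·6^2 + 3·6 + 2 = 140744; next = 140743
base 6: 140743 = 3·6^6 + 3·6^3 + 3·6^2 + 3·6 + 1; at 7: 3·7^7 + 3·7^3 + 3·7^2 + 3·7 + 1 = 2471827; next = 2471826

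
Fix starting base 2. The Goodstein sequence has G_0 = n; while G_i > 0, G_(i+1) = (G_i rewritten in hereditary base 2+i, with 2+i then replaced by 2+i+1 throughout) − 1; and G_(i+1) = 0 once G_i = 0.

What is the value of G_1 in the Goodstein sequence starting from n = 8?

[0] 8 ≡ 2^(2 + 1) (base 2). Lift 3: 81. −1: 80.
[1] 80 ≡ 2·3^3 + 2·3^2 + 2·3 + 2 (base 3). Lift 4: 554. −1: 553.

80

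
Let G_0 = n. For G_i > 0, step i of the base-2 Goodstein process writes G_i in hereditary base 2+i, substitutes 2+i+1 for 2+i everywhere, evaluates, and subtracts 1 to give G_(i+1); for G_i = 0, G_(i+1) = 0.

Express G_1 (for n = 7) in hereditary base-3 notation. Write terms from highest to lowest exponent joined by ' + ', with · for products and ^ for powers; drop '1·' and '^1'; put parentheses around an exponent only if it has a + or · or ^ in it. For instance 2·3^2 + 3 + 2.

3^3 + 3

G_0=7  [base 2] 2^2 + 2 + 1  →[2↦3]→  3^3 + 3 + 1 = 31  −1 ⇒ G_1=30
G_1=30  [base 3] 3^3 + 3  →[3↦4]→  4^4 + 4 = 260  −1 ⇒ G_2=259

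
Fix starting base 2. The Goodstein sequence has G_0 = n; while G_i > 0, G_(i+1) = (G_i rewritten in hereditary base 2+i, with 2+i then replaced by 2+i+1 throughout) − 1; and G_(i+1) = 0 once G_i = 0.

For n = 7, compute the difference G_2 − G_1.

i=0: 7 = 2^2 + 2 + 1 (b=2); 2→3: 3^3 + 3 + 1 = 31; 31−1 = 30
i=1: 30 = 3^3 + 3 (b=3); 3→4: 4^4 + 4 = 260; 260−1 = 259

229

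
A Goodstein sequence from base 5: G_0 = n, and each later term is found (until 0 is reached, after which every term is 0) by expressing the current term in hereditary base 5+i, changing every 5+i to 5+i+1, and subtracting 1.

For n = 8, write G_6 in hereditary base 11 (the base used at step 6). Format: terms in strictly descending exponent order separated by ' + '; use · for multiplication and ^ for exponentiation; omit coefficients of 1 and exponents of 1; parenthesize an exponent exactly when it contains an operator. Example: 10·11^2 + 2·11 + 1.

G_0 = 8. HB_5(8) = 5 + 3. Bump = 9. G_1 = 8.
G_1 = 8. HB_6(8) = 6 + 2. Bump = 9. G_2 = 8.
G_2 = 8. HB_7(8) = 7 + 1. Bump = 9. G_3 = 8.
G_3 = 8. HB_8(8) = 8. Bump = 9. G_4 = 8.
G_4 = 8. HB_9(8) = 8. Bump = 8. G_5 = 7.
G_5 = 7. HB_10(7) = 7. Bump = 7. G_6 = 6.
G_6 = 6. HB_11(6) = 6. Bump = 6. G_7 = 5.

6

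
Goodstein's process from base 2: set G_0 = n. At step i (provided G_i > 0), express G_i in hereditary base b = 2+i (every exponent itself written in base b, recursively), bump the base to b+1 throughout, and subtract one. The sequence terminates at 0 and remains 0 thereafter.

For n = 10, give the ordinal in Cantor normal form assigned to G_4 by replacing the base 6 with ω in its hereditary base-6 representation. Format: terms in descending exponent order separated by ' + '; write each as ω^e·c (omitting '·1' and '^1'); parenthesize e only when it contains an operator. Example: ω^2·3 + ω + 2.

ω^ω·5 + ω^5·5 + ω^4·5 + ω^3·5 + ω^2·5 + ω·5 + 5

base 2: 10 = 2^(2 + 1) + 2; at 3: 3^(3 + 1) + 3 = 84; next = 83
base 3: 83 = 3^(3 + 1) + 2; at 4: 4^(4 + 1) + 2 = 1026; next = 1025
base 4: 1025 = 4^(4 + 1) + 1; at 5: 5^(5 + 1) + 1 = 15626; next = 15625
base 5: 15625 = 5^(5 + 1); at 6: 6^(6 + 1) = 279936; next = 279935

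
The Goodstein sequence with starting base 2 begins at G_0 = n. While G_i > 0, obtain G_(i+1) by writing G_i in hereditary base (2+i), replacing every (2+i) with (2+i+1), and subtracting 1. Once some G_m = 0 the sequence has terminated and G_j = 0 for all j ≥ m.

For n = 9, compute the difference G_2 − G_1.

942

G_0=9  [base 2] 2^(2 + 1) + 1  →[2↦3]→  3^(3 + 1) + 1 = 82  −1 ⇒ G_1=81
G_1=81  [base 3] 3^(3 + 1)  →[3↦4]→  4^(4 + 1) = 1024  −1 ⇒ G_2=1023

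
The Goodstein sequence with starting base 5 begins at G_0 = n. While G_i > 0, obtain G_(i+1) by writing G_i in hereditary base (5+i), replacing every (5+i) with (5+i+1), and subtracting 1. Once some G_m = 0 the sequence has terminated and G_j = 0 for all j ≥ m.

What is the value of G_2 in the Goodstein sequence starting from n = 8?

G_0=8  [base 5] 5 + 3  →[5↦6]→  6 + 3 = 9  −1 ⇒ G_1=8
G_1=8  [base 6] 6 + 2  →[6↦7]→  7 + 2 = 9  −1 ⇒ G_2=8
G_2=8  [base 7] 7 + 1  →[7↦8]→  8 + 1 = 9  −1 ⇒ G_3=8

8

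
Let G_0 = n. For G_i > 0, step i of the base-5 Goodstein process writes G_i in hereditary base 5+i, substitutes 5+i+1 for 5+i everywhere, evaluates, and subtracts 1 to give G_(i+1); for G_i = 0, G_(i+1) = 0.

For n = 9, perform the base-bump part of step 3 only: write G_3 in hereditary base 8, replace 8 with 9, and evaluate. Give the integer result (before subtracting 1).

9 —HB5→ 5 + 4 —bump→ 6 + 4 = 10 —(−1)→ 9
9 —HB6→ 6 + 3 —bump→ 7 + 3 = 10 —(−1)→ 9
9 —HB7→ 7 + 2 —bump→ 8 + 2 = 10 —(−1)→ 9
9 —HB8→ 8 + 1 —bump→ 9 + 1 = 10 —(−1)→ 9

10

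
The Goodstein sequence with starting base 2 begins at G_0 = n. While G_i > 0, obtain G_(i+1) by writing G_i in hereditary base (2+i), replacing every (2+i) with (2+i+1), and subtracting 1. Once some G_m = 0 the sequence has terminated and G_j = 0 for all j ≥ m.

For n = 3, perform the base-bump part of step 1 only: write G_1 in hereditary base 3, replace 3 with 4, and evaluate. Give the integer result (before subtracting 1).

G_0=3  [base 2] 2 + 1  →[2↦3]→  3 + 1 = 4  −1 ⇒ G_1=3
G_1=3  [base 3] 3  →[3↦4]→  4 = 4  −1 ⇒ G_2=3

4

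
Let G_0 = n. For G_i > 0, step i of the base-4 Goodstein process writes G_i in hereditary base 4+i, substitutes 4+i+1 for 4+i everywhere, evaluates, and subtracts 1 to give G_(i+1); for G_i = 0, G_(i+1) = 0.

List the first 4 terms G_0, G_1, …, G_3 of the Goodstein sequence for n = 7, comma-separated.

7, 7, 7, 7

7 —HB4→ 4 + 3 —bump→ 5 + 3 = 8 —(−1)→ 7
7 —HB5→ 5 + 2 —bump→ 6 + 2 = 8 —(−1)→ 7
7 —HB6→ 6 + 1 —bump→ 7 + 1 = 8 —(−1)→ 7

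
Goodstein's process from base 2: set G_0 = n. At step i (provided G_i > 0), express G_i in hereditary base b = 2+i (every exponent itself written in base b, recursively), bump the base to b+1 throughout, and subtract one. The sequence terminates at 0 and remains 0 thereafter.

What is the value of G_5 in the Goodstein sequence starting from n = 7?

823543

G_0=7  [base 2] 2^2 + 2 + 1  →[2↦3]→  3^3 + 3 + 1 = 31  −1 ⇒ G_1=30
G_1=30  [base 3] 3^3 + 3  →[3↦4]→  4^4 + 4 = 260  −1 ⇒ G_2=259
G_2=259  [base 4] 4^4 + 3  →[4↦5]→  5^5 + 3 = 3128  −1 ⇒ G_3=3127
G_3=3127  [base 5] 5^5 + 2  →[5↦6]→  6^6 + 2 = 46658  −1 ⇒ G_4=46657
G_4=46657  [base 6] 6^6 + 1  →[6↦7]→  7^7 + 1 = 823544  −1 ⇒ G_5=823543
G_5=823543  [base 7] 7^7  →[7↦8]→  8^8 = 16777216  −1 ⇒ G_6=16777215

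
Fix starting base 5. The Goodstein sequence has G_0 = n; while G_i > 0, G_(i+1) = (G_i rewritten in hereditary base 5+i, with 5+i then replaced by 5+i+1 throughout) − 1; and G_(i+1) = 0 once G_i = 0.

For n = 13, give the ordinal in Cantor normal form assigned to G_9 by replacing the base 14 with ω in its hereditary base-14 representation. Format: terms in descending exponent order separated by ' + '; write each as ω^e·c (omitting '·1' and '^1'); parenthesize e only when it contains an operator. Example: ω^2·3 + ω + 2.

ω + 3

(0) 13|_5 = 2·5 + 3 ↦ 2·6 + 3|_6 = 15 ⇒ 14
(1) 14|_6 = 2·6 + 2 ↦ 2·7 + 2|_7 = 16 ⇒ 15
(2) 15|_7 = 2·7 + 1 ↦ 2·8 + 1|_8 = 17 ⇒ 16
(3) 16|_8 = 2·8 ↦ 2·9|_9 = 18 ⇒ 17
(4) 17|_9 = 9 + 8 ↦ 10 + 8|_10 = 18 ⇒ 17
(5) 17|_10 = 10 + 7 ↦ 11 + 7|_11 = 18 ⇒ 17
(6) 17|_11 = 11 + 6 ↦ 12 + 6|_12 = 18 ⇒ 17
(7) 17|_12 = 12 + 5 ↦ 13 + 5|_13 = 18 ⇒ 17
(8) 17|_13 = 13 + 4 ↦ 14 + 4|_14 = 18 ⇒ 17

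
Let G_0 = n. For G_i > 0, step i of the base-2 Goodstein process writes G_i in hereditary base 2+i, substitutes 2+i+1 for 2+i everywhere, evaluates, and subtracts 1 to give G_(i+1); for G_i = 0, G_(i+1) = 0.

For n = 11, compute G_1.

84

[0] 11 ≡ 2^(2 + 1) + 2 + 1 (base 2). Lift 3: 85. −1: 84.
[1] 84 ≡ 3^(3 + 1) + 3 (base 3). Lift 4: 1028. −1: 1027.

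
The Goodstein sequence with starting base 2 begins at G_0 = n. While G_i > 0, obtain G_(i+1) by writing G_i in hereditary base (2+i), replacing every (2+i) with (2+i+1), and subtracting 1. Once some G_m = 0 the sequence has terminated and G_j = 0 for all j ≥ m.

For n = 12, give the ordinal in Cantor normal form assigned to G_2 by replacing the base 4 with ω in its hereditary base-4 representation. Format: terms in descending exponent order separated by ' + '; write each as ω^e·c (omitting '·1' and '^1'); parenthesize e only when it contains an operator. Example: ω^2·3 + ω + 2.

ω^(ω + 1) + ω^2·2 + ω·2 + 1

[0] 12 ≡ 2^(2 + 1) + 2^2 (base 2). Lift 3: 108. −1: 107.
[1] 107 ≡ 3^(3 + 1) + 2·3^2 + 2·3 + 2 (base 3). Lift 4: 1066. −1: 1065.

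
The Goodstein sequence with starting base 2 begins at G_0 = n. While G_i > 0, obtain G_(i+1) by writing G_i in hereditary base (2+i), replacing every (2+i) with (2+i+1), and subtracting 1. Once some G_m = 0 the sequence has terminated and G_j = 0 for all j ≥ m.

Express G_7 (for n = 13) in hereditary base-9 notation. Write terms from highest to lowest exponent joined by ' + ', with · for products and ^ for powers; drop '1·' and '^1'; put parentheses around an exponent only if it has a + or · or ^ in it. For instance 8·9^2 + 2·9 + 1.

[0] 13 ≡ 2^(2 + 1) + 2^2 + 1 (base 2). Lift 3: 109. −1: 108.
[1] 108 ≡ 3^(3 + 1) + 3^3 (base 3). Lift 4: 1280. −1: 1279.
[2] 1279 ≡ 4^(4 + 1) + 3·4^3 + 3·4^2 + 3·4 + 3 (base 4). Lift 5: 16093. −1: 16092.
[3] 16092 ≡ 5^(5 + 1) + 3·5^3 + 3·5^2 + 3·5 + 2 (base 5). Lift 6: 280712. −1: 280711.
[4] 280711 ≡ 6^(6 + 1) + 3·6^3 + 3·6^2 + 3·6 + 1 (base 6). Lift 7: 5765999. −1: 5765998.
[5] 5765998 ≡ 7^(7 + 1) + 3·7^3 + 3·7^2 + 3·7 (base 7). Lift 8: 134219480. −1: 134219479.
[6] 134219479 ≡ 8^(8 + 1) + 3·8^3 + 3·8^2 + 2·8 + 7 (base 8). Lift 9: 3486786856. −1: 3486786855.

9^(9 + 1) + 3·9^3 + 3·9^2 + 2·9 + 6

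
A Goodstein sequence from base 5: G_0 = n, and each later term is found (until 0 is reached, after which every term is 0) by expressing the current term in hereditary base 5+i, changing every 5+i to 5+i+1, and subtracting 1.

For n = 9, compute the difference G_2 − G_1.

9 —HB5→ 5 + 4 —bump→ 6 + 4 = 10 —(−1)→ 9
9 —HB6→ 6 + 3 —bump→ 7 + 3 = 10 —(−1)→ 9

0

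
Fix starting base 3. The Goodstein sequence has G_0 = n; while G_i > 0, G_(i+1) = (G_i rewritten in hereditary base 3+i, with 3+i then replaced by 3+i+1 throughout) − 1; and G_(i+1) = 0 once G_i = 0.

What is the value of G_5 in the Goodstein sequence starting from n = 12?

63

G_0 = 12. HB_3(12) = 3^2 + 3. Bump = 20. G_1 = 19.
G_1 = 19. HB_4(19) = 4^2 + 3. Bump = 28. G_2 = 27.
G_2 = 27. HB_5(27) = 5^2 + 2. Bump = 38. G_3 = 37.
G_3 = 37. HB_6(37) = 6^2 + 1. Bump = 50. G_4 = 49.
G_4 = 49. HB_7(49) = 7^2. Bump = 64. G_5 = 63.
G_5 = 63. HB_8(63) = 7·8 + 7. Bump = 70. G_6 = 69.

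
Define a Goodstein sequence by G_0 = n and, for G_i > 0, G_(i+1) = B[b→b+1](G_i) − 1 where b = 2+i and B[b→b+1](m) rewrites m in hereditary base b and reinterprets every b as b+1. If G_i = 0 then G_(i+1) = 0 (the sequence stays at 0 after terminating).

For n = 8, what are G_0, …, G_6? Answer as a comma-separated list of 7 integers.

8, 80, 553, 6310, 93395, 1647195, 33554571

i=0: 8 = 2^(2 + 1) (b=2); 2→3: 3^(3 + 1) = 81; 81−1 = 80
i=1: 80 = 2·3^3 + 2·3^2 + 2·3 + 2 (b=3); 3→4: 2·4^4 + 2·4^2 + 2·4 + 2 = 554; 554−1 = 553
i=2: 553 = 2·4^4 + 2·4^2 + 2·4 + 1 (b=4); 4→5: 2·5^5 + 2·5^2 + 2·5 + 1 = 6311; 6311−1 = 6310
i=3: 6310 = 2·5^5 + 2·5^2 + 2·5 (b=5); 5→6: 2·6^6 + 2·6^2 + 2·6 = 93396; 93396−1 = 93395
i=4: 93395 = 2·6^6 + 2·6^2 + 6 + 5 (b=6); 6→7: 2·7^7 + 2·7^2 + 7 + 5 = 1647196; 1647196−1 = 1647195
i=5: 1647195 = 2·7^7 + 2·7^2 + 7 + 4 (b=7); 7→8: 2·8^8 + 2·8^2 + 8 + 4 = 33554572; 33554572−1 = 33554571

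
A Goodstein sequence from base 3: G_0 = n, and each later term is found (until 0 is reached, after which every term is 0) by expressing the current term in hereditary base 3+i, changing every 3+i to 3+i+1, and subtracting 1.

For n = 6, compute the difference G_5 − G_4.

0

base 3: 6 = 2·3; at 4: 2·4 = 8; next = 7
base 4: 7 = 4 + 3; at 5: 5 + 3 = 8; next = 7
base 5: 7 = 5 + 2; at 6: 6 + 2 = 8; next = 7
base 6: 7 = 6 + 1; at 7: 7 + 1 = 8; next = 7
base 7: 7 = 7; at 8: 8 = 8; next = 7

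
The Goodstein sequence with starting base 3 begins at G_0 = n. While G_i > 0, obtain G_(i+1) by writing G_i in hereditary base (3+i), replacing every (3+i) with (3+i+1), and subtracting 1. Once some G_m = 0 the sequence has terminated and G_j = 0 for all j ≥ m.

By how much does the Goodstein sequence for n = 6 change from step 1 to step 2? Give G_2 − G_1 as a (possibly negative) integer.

base 3: 6 = 2·3; at 4: 2·4 = 8; next = 7
base 4: 7 = 4 + 3; at 5: 5 + 3 = 8; next = 7

0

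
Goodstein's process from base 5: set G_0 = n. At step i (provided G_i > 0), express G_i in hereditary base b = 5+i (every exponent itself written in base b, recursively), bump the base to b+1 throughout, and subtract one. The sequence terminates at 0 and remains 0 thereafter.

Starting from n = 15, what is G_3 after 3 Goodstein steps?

base 5: 15 = 3·5; at 6: 3·6 = 18; next = 17
base 6: 17 = 2·6 + 5; at 7: 2·7 + 5 = 19; next = 18
base 7: 18 = 2·7 + 4; at 8: 2·8 + 4 = 20; next = 19

19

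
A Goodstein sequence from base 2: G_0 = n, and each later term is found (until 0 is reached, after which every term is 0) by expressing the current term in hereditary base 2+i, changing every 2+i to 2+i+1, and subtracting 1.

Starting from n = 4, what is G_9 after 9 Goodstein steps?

G_0 = 4. HB_2(4) = 2^2. Bump = 27. G_1 = 26.
G_1 = 26. HB_3(26) = 2·3^2 + 2·3 + 2. Bump = 42. G_2 = 41.
G_2 = 41. HB_4(41) = 2·4^2 + 2·4 + 1. Bump = 61. G_3 = 60.
G_3 = 60. HB_5(60) = 2·5^2 + 2·5. Bump = 84. G_4 = 83.
G_4 = 83. HB_6(83) = 2·6^2 + 6 + 5. Bump = 110. G_5 = 109.
G_5 = 109. HB_7(109) = 2·7^2 + 7 + 4. Bump = 140. G_6 = 139.
G_6 = 139. HB_8(139) = 2·8^2 + 8 + 3. Bump = 174. G_7 = 173.
G_7 = 173. HB_9(173) = 2·9^2 + 9 + 2. Bump = 212. G_8 = 211.
G_8 = 211. HB_10(211) = 2·10^2 + 10 + 1. Bump = 254. G_9 = 253.

253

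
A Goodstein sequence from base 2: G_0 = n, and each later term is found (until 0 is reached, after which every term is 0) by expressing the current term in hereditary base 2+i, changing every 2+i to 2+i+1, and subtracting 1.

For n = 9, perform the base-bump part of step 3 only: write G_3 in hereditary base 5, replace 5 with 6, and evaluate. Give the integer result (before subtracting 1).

(0) 9|_2 = 2^(2 + 1) + 1 ↦ 3^(3 + 1) + 1|_3 = 82 ⇒ 81
(1) 81|_3 = 3^(3 + 1) ↦ 4^(4 + 1)|_4 = 1024 ⇒ 1023
(2) 1023|_4 = 3·4^4 + 3·4^3 + 3·4^2 + 3·4 + 3 ↦ 3·5^5 + 3·5^3 + 3·5^2 + 3·5 + 3|_5 = 9843 ⇒ 9842
(3) 9842|_5 = 3·5^5 + 3·5^3 + 3·5^2 + 3·5 + 2 ↦ 3·6^6 + 3·6^3 + 3·6^2 + 3·6 + 2|_6 = 140744 ⇒ 140743

140744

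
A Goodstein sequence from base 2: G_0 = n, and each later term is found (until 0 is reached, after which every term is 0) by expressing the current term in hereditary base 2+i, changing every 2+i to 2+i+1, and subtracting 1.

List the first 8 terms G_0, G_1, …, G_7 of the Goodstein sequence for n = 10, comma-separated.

10, 83, 1025, 15625, 279935, 4215754, 84073323, 1937434592

i=0: 10 = 2^(2 + 1) + 2 (b=2); 2→3: 3^(3 + 1) + 3 = 84; 84−1 = 83
i=1: 83 = 3^(3 + 1) + 2 (b=3); 3→4: 4^(4 + 1) + 2 = 1026; 1026−1 = 1025
i=2: 1025 = 4^(4 + 1) + 1 (b=4); 4→5: 5^(5 + 1) + 1 = 15626; 15626−1 = 15625
i=3: 15625 = 5^(5 + 1) (b=5); 5→6: 6^(6 + 1) = 279936; 279936−1 = 279935
i=4: 279935 = 5·6^6 + 5·6^5 + 5·6^4 + 5·6^3 + 5·6^2 + 5·6 + 5 (b=6); 6→7: 5·7^7 + 5·7^5 + 5·7^4 + 5·7^3 + 5·7^2 + 5·7 + 5 = 4215755; 4215755−1 = 4215754
i=5: 4215754 = 5·7^7 + 5·7^5 + 5·7^4 + 5·7^3 + 5·7^2 + 5·7 + 4 (b=7); 7→8: 5·8^8 + 5·8^5 + 5·8^4 + 5·8^3 + 5·8^2 + 5·8 + 4 = 84073324; 84073324−1 = 84073323
i=6: 84073323 = 5·8^8 + 5·8^5 + 5·8^4 + 5·8^3 + 5·8^2 + 5·8 + 3 (b=8); 8→9: 5·9^9 + 5·9^5 + 5·9^4 + 5·9^3 + 5·9^2 + 5·9 + 3 = 1937434593; 1937434593−1 = 1937434592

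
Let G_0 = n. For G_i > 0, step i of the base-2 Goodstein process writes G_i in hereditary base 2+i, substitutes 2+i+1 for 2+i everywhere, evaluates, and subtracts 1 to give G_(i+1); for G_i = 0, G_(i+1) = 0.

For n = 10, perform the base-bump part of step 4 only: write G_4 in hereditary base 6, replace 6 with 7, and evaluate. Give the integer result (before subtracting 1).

4215755

[0] 10 ≡ 2^(2 + 1) + 2 (base 2). Lift 3: 84. −1: 83.
[1] 83 ≡ 3^(3 + 1) + 2 (base 3). Lift 4: 1026. −1: 1025.
[2] 1025 ≡ 4^(4 + 1) + 1 (base 4). Lift 5: 15626. −1: 15625.
[3] 15625 ≡ 5^(5 + 1) (base 5). Lift 6: 279936. −1: 279935.
[4] 279935 ≡ 5·6^6 + 5·6^5 + 5·6^4 + 5·6^3 + 5·6^2 + 5·6 + 5 (base 6). Lift 7: 4215755. −1: 4215754.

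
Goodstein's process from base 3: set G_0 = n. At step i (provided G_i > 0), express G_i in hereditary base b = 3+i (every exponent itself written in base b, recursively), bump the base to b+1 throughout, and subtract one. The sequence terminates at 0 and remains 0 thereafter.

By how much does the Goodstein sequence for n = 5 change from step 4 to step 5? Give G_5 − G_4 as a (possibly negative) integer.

G_0 = 5. HB_3(5) = 3 + 2. Bump = 6. G_1 = 5.
G_1 = 5. HB_4(5) = 4 + 1. Bump = 6. G_2 = 5.
G_2 = 5. HB_5(5) = 5. Bump = 6. G_3 = 5.
G_3 = 5. HB_6(5) = 5. Bump = 5. G_4 = 4.
G_4 = 4. HB_7(4) = 4. Bump = 4. G_5 = 3.

-1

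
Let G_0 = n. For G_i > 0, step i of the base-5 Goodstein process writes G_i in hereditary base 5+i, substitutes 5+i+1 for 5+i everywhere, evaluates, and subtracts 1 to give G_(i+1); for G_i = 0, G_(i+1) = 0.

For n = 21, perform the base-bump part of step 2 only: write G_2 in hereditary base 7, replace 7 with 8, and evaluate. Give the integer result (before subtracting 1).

[0] 21 ≡ 4·5 + 1 (base 5). Lift 6: 25. −1: 24.
[1] 24 ≡ 4·6 (base 6). Lift 7: 28. −1: 27.
[2] 27 ≡ 3·7 + 6 (base 7). Lift 8: 30. −1: 29.

30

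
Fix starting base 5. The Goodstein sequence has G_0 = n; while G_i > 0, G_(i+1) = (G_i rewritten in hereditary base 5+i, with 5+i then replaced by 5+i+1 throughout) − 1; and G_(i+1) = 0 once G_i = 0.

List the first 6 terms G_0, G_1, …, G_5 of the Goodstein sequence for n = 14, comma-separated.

14, 15, 16, 17, 18, 19

(0) 14|_5 = 2·5 + 4 ↦ 2·6 + 4|_6 = 16 ⇒ 15
(1) 15|_6 = 2·6 + 3 ↦ 2·7 + 3|_7 = 17 ⇒ 16
(2) 16|_7 = 2·7 + 2 ↦ 2·8 + 2|_8 = 18 ⇒ 17
(3) 17|_8 = 2·8 + 1 ↦ 2·9 + 1|_9 = 19 ⇒ 18
(4) 18|_9 = 2·9 ↦ 2·10|_10 = 20 ⇒ 19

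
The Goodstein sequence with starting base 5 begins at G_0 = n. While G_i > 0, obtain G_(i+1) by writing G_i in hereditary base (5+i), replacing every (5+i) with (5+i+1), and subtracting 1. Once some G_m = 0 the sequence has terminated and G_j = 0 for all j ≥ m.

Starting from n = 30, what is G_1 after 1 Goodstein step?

step 0: 30 = 5^2 + 5; sub 6 for 5: 6^2 + 6; = 42; G_1 = 42−1 = 41
step 1: 41 = 6^2 + 5; sub 7 for 6: 7^2 + 5; = 54; G_2 = 54−1 = 53

41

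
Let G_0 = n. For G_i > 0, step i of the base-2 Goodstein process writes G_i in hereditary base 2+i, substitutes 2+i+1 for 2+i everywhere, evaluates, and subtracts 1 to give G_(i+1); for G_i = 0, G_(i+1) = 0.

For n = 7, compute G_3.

3127

i=0: 7 = 2^2 + 2 + 1 (b=2); 2→3: 3^3 + 3 + 1 = 31; 31−1 = 30
i=1: 30 = 3^3 + 3 (b=3); 3→4: 4^4 + 4 = 260; 260−1 = 259
i=2: 259 = 4^4 + 3 (b=4); 4→5: 5^5 + 3 = 3128; 3128−1 = 3127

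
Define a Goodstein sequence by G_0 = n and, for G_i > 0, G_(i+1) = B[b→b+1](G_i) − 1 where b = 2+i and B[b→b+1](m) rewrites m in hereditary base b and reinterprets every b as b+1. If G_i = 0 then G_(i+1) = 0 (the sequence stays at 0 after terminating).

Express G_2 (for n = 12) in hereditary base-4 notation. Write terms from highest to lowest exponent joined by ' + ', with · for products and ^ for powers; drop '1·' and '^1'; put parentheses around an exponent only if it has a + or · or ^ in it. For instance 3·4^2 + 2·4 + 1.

(0) 12|_2 = 2^(2 + 1) + 2^2 ↦ 3^(3 + 1) + 3^3|_3 = 108 ⇒ 107
(1) 107|_3 = 3^(3 + 1) + 2·3^2 + 2·3 + 2 ↦ 4^(4 + 1) + 2·4^2 + 2·4 + 2|_4 = 1066 ⇒ 1065
(2) 1065|_4 = 4^(4 + 1) + 2·4^2 + 2·4 + 1 ↦ 5^(5 + 1) + 2·5^2 + 2·5 + 1|_5 = 15686 ⇒ 15685

4^(4 + 1) + 2·4^2 + 2·4 + 1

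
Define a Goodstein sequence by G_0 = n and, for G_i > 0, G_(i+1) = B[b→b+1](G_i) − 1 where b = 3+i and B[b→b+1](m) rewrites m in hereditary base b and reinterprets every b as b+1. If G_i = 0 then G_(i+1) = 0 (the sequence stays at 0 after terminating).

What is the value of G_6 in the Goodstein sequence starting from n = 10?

G_0 = 10. HB_3(10) = 3^2 + 1. Bump = 17. G_1 = 16.
G_1 = 16. HB_4(16) = 4^2. Bump = 25. G_2 = 24.
G_2 = 24. HB_5(24) = 4·5 + 4. Bump = 28. G_3 = 27.
G_3 = 27. HB_6(27) = 4·6 + 3. Bump = 31. G_4 = 30.
G_4 = 30. HB_7(30) = 4·7 + 2. Bump = 34. G_5 = 33.
G_5 = 33. HB_8(33) = 4·8 + 1. Bump = 37. G_6 = 36.
G_6 = 36. HB_9(36) = 4·9. Bump = 40. G_7 = 39.

36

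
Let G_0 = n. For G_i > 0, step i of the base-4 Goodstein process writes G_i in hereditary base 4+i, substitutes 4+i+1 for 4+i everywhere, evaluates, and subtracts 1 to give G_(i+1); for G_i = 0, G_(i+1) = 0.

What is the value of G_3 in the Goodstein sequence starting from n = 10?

10 —HB4→ 2·4 + 2 —bump→ 2·5 + 2 = 12 —(−1)→ 11
11 —HB5→ 2·5 + 1 —bump→ 2·6 + 1 = 13 —(−1)→ 12
12 —HB6→ 2·6 —bump→ 2·7 = 14 —(−1)→ 13
13 —HB7→ 7 + 6 —bump→ 8 + 6 = 14 —(−1)→ 13

13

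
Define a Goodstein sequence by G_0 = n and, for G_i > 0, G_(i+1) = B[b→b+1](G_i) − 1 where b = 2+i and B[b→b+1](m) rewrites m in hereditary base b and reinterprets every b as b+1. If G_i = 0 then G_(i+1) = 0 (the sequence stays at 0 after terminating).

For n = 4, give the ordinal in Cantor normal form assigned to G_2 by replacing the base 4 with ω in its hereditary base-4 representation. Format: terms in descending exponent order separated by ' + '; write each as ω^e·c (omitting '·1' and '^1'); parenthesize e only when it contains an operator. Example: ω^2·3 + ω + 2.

G_0 = 4. HB_2(4) = 2^2. Bump = 27. G_1 = 26.
G_1 = 26. HB_3(26) = 2·3^2 + 2·3 + 2. Bump = 42. G_2 = 41.
G_2 = 41. HB_4(41) = 2·4^2 + 2·4 + 1. Bump = 61. G_3 = 60.

ω^2·2 + ω·2 + 1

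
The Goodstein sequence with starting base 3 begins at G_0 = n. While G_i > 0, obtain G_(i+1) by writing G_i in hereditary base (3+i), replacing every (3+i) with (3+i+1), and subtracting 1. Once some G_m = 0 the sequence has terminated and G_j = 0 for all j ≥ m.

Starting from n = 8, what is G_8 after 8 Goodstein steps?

(0) 8|_3 = 2·3 + 2 ↦ 2·4 + 2|_4 = 10 ⇒ 9
(1) 9|_4 = 2·4 + 1 ↦ 2·5 + 1|_5 = 11 ⇒ 10
(2) 10|_5 = 2·5 ↦ 2·6|_6 = 12 ⇒ 11
(3) 11|_6 = 6 + 5 ↦ 7 + 5|_7 = 12 ⇒ 11
(4) 11|_7 = 7 + 4 ↦ 8 + 4|_8 = 12 ⇒ 11
(5) 11|_8 = 8 + 3 ↦ 9 + 3|_9 = 12 ⇒ 11
(6) 11|_9 = 9 + 2 ↦ 10 + 2|_10 = 12 ⇒ 11
(7) 11|_10 = 10 + 1 ↦ 11 + 1|_11 = 12 ⇒ 11

11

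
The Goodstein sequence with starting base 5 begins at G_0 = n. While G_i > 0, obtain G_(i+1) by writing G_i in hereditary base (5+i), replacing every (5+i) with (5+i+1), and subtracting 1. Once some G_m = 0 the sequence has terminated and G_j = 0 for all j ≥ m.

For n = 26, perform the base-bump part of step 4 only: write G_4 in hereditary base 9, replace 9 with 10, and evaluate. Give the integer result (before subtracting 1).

base 5: 26 = 5^2 + 1; at 6: 6^2 + 1 = 37; next = 36
base 6: 36 = 6^2; at 7: 7^2 = 49; next = 48
base 7: 48 = 6·7 + 6; at 8: 6·8 + 6 = 54; next = 53
base 8: 53 = 6·8 + 5; at 9: 6·9 + 5 = 59; next = 58
base 9: 58 = 6·9 + 4; at 10: 6·10 + 4 = 64; next = 63

64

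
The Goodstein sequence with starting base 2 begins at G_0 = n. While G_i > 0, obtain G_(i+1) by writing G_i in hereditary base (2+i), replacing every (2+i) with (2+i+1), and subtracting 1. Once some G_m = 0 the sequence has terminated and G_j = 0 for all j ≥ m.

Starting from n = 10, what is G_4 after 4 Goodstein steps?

step 0: 10 = 2^(2 + 1) + 2; sub 3 for 2: 3^(3 + 1) + 3; = 84; G_1 = 84−1 = 83
step 1: 83 = 3^(3 + 1) + 2; sub 4 for 3: 4^(4 + 1) + 2; = 1026; G_2 = 1026−1 = 1025
step 2: 1025 = 4^(4 + 1) + 1; sub 5 for 4: 5^(5 + 1) + 1; = 15626; G_3 = 15626−1 = 15625
step 3: 15625 = 5^(5 + 1); sub 6 for 5: 6^(6 + 1); = 279936; G_4 = 279936−1 = 279935
step 4: 279935 = 5·6^6 + 5·6^5 + 5·6^4 + 5·6^3 + 5·6^2 + 5·6 + 5; sub 7 for 6: 5·7^7 + 5·7^5 + 5·7^4 + 5·7^3 + 5·7^2 + 5·7 + 5; = 4215755; G_5 = 4215755−1 = 4215754

279935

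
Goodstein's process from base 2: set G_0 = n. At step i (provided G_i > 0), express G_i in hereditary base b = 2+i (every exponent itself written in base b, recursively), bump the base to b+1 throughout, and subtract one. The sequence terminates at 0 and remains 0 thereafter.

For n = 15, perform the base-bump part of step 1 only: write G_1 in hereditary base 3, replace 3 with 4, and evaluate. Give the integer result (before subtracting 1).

G_0 = 15. HB_2(15) = 2^(2 + 1) + 2^2 + 2 + 1. Bump = 112. G_1 = 111.
G_1 = 111. HB_3(111) = 3^(3 + 1) + 3^3 + 3. Bump = 1284. G_2 = 1283.

1284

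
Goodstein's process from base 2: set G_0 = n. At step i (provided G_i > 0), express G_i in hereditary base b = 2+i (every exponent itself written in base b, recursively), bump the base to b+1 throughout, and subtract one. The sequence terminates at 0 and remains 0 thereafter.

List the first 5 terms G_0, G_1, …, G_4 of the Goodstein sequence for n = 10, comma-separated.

10, 83, 1025, 15625, 279935

(0) 10|_2 = 2^(2 + 1) + 2 ↦ 3^(3 + 1) + 3|_3 = 84 ⇒ 83
(1) 83|_3 = 3^(3 + 1) + 2 ↦ 4^(4 + 1) + 2|_4 = 1026 ⇒ 1025
(2) 1025|_4 = 4^(4 + 1) + 1 ↦ 5^(5 + 1) + 1|_5 = 15626 ⇒ 15625
(3) 15625|_5 = 5^(5 + 1) ↦ 6^(6 + 1)|_6 = 279936 ⇒ 279935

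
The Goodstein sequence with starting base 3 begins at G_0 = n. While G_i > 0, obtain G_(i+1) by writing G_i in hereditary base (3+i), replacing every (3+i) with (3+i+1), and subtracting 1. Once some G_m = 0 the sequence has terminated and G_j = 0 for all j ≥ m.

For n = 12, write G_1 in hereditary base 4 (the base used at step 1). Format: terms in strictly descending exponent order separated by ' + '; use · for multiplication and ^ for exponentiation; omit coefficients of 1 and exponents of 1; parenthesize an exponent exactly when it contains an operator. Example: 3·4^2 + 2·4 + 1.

G_0 = 12. HB_3(12) = 3^2 + 3. Bump = 20. G_1 = 19.
G_1 = 19. HB_4(19) = 4^2 + 3. Bump = 28. G_2 = 27.

4^2 + 3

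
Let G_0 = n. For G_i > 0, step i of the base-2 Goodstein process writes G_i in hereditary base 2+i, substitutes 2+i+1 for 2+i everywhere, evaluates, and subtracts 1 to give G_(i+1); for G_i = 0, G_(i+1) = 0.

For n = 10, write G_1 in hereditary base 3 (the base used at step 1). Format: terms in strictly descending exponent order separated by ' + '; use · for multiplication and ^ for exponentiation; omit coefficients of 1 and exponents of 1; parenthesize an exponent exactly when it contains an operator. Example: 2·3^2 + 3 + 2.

[0] 10 ≡ 2^(2 + 1) + 2 (base 2). Lift 3: 84. −1: 83.
[1] 83 ≡ 3^(3 + 1) + 2 (base 3). Lift 4: 1026. −1: 1025.

3^(3 + 1) + 2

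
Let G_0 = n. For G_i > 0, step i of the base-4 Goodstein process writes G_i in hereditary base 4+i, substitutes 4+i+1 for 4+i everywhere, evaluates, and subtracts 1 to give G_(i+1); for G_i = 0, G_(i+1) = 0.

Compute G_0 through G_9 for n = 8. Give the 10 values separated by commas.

[0] 8 ≡ 2·4 (base 4). Lift 5: 10. −1: 9.
[1] 9 ≡ 5 + 4 (base 5). Lift 6: 10. −1: 9.
[2] 9 ≡ 6 + 3 (base 6). Lift 7: 10. −1: 9.
[3] 9 ≡ 7 + 2 (base 7). Lift 8: 10. −1: 9.
[4] 9 ≡ 8 + 1 (base 8). Lift 9: 10. −1: 9.
[5] 9 ≡ 9 (base 9). Lift 10: 10. −1: 9.
[6] 9 ≡ 9 (base 10). Lift 11: 9. −1: 8.
[7] 8 ≡ 8 (base 11). Lift 12: 8. −1: 7.
[8] 7 ≡ 7 (base 12). Lift 13: 7. −1: 6.

8, 9, 9, 9, 9, 9, 9, 8, 7, 6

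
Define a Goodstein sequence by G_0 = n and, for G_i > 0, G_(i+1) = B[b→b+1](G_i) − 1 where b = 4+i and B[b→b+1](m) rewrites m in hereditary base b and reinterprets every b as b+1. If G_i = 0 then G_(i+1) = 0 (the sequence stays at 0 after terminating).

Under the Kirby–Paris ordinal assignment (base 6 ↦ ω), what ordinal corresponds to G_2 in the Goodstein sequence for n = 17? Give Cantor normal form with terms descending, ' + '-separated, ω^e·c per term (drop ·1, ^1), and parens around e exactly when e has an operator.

ω·5 + 5

[0] 17 ≡ 4^2 + 1 (base 4). Lift 5: 26. −1: 25.
[1] 25 ≡ 5^2 (base 5). Lift 6: 36. −1: 35.
[2] 35 ≡ 5·6 + 5 (base 6). Lift 7: 40. −1: 39.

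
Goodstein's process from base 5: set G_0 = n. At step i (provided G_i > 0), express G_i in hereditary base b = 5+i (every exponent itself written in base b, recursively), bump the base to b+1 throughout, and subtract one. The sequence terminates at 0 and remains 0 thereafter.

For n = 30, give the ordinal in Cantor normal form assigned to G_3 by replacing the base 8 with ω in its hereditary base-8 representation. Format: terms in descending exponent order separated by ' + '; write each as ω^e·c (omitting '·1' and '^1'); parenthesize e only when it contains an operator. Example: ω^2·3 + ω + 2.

step 0: 30 = 5^2 + 5; sub 6 for 5: 6^2 + 6; = 42; G_1 = 42−1 = 41
step 1: 41 = 6^2 + 5; sub 7 for 6: 7^2 + 5; = 54; G_2 = 54−1 = 53
step 2: 53 = 7^2 + 4; sub 8 for 7: 8^2 + 4; = 68; G_3 = 68−1 = 67

ω^2 + 3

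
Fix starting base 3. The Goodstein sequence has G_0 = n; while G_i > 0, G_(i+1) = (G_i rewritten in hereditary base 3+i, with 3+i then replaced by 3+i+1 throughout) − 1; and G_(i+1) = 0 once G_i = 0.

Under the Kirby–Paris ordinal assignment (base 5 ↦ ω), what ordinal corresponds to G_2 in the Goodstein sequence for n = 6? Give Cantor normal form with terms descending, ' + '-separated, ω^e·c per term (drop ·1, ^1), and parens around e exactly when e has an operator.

ω + 2

i=0: 6 = 2·3 (b=3); 3→4: 2·4 = 8; 8−1 = 7
i=1: 7 = 4 + 3 (b=4); 4→5: 5 + 3 = 8; 8−1 = 7
i=2: 7 = 5 + 2 (b=5); 5→6: 6 + 2 = 8; 8−1 = 7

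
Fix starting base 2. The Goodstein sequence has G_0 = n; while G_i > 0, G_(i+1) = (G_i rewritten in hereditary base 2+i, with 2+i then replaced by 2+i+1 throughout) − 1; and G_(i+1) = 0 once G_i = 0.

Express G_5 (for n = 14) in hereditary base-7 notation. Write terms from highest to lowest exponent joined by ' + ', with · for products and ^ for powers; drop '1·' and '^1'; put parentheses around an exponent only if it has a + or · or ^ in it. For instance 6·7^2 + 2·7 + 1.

7^(7 + 1) + 5·7^5 + 5·7^4 + 5·7^3 + 5·7^2 + 5·7 + 4

(0) 14|_2 = 2^(2 + 1) + 2^2 + 2 ↦ 3^(3 + 1) + 3^3 + 3|_3 = 111 ⇒ 110
(1) 110|_3 = 3^(3 + 1) + 3^3 + 2 ↦ 4^(4 + 1) + 4^4 + 2|_4 = 1282 ⇒ 1281
(2) 1281|_4 = 4^(4 + 1) + 4^4 + 1 ↦ 5^(5 + 1) + 5^5 + 1|_5 = 18751 ⇒ 18750
(3) 18750|_5 = 5^(5 + 1) + 5^5 ↦ 6^(6 + 1) + 6^6|_6 = 326592 ⇒ 326591
(4) 326591|_6 = 6^(6 + 1) + 5·6^5 + 5·6^4 + 5·6^3 + 5·6^2 + 5·6 + 5 ↦ 7^(7 + 1) + 5·7^5 + 5·7^4 + 5·7^3 + 5·7^2 + 5·7 + 5|_7 = 5862841 ⇒ 5862840
(5) 5862840|_7 = 7^(7 + 1) + 5·7^5 + 5·7^4 + 5·7^3 + 5·7^2 + 5·7 + 4 ↦ 8^(8 + 1) + 5·8^5 + 5·8^4 + 5·8^3 + 5·8^2 + 5·8 + 4|_8 = 134404972 ⇒ 134404971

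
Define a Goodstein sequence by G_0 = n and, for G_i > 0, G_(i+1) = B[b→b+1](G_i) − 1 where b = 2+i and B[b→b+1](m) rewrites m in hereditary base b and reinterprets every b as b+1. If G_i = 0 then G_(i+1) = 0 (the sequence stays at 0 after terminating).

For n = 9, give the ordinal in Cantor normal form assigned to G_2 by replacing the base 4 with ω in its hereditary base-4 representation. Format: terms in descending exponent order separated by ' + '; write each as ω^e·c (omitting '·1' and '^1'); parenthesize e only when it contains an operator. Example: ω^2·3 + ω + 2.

ω^ω·3 + ω^3·3 + ω^2·3 + ω·3 + 3

i=0: 9 = 2^(2 + 1) + 1 (b=2); 2→3: 3^(3 + 1) + 1 = 82; 82−1 = 81
i=1: 81 = 3^(3 + 1) (b=3); 3→4: 4^(4 + 1) = 1024; 1024−1 = 1023
i=2: 1023 = 3·4^4 + 3·4^3 + 3·4^2 + 3·4 + 3 (b=4); 4→5: 3·5^5 + 3·5^3 + 3·5^2 + 3·5 + 3 = 9843; 9843−1 = 9842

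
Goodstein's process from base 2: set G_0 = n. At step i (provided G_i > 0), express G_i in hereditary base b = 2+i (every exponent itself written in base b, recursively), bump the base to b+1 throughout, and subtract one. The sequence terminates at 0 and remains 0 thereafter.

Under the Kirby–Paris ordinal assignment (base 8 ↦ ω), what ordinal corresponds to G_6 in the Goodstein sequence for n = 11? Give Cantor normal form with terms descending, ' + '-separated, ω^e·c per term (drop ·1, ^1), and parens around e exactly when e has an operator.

step 0: 11 = 2^(2 + 1) + 2 + 1; sub 3 for 2: 3^(3 + 1) + 3 + 1; = 85; G_1 = 85−1 = 84
step 1: 84 = 3^(3 + 1) + 3; sub 4 for 3: 4^(4 + 1) + 4; = 1028; G_2 = 1028−1 = 1027
step 2: 1027 = 4^(4 + 1) + 3; sub 5 for 4: 5^(5 + 1) + 3; = 15628; G_3 = 15628−1 = 15627
step 3: 15627 = 5^(5 + 1) + 2; sub 6 for 5: 6^(6 + 1) + 2; = 279938; G_4 = 279938−1 = 279937
step 4: 279937 = 6^(6 + 1) + 1; sub 7 for 6: 7^(7 + 1) + 1; = 5764802; G_5 = 5764802−1 = 5764801
step 5: 5764801 = 7^(7 + 1); sub 8 for 7: 8^(8 + 1); = 134217728; G_6 = 134217728−1 = 134217727

ω^ω·7 + ω^7·7 + ω^6·7 + ω^5·7 + ω^4·7 + ω^3·7 + ω^2·7 + ω·7 + 7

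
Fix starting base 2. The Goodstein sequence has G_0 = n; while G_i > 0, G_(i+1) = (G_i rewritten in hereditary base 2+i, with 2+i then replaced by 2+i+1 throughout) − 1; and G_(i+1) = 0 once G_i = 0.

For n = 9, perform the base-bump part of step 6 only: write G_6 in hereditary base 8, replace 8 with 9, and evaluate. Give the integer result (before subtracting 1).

G_0 = 9. HB_2(9) = 2^(2 + 1) + 1. Bump = 82. G_1 = 81.
G_1 = 81. HB_3(81) = 3^(3 + 1). Bump = 1024. G_2 = 1023.
G_2 = 1023. HB_4(1023) = 3·4^4 + 3·4^3 + 3·4^2 + 3·4 + 3. Bump = 9843. G_3 = 9842.
G_3 = 9842. HB_5(9842) = 3·5^5 + 3·5^3 + 3·5^2 + 3·5 + 2. Bump = 140744. G_4 = 140743.
G_4 = 140743. HB_6(140743) = 3·6^6 + 3·6^3 + 3·6^2 + 3·6 + 1. Bump = 2471827. G_5 = 2471826.
G_5 = 2471826. HB_7(2471826) = 3·7^7 + 3·7^3 + 3·7^2 + 3·7. Bump = 50333400. G_6 = 50333399.
G_6 = 50333399. HB_8(50333399) = 3·8^8 + 3·8^3 + 3·8^2 + 2·8 + 7. Bump = 1162263922. G_7 = 1162263921.

1162263922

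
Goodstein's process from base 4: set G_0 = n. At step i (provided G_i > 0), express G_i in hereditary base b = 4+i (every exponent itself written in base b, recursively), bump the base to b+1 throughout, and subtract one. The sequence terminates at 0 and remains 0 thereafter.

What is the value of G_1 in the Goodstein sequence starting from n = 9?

9 —HB4→ 2·4 + 1 —bump→ 2·5 + 1 = 11 —(−1)→ 10
10 —HB5→ 2·5 —bump→ 2·6 = 12 —(−1)→ 11

10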